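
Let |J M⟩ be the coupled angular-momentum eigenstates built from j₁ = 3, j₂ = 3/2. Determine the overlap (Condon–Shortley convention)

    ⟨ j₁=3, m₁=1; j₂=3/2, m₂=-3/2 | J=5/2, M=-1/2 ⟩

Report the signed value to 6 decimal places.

j₁+j₂−J=2  J+j₁−j₂=4  J−j₁+j₂=1  j₁+j₂+J+1=8
(j₁±m₁, j₂±m₂, J±M) = (4,2,0,3,2,3)
P² = 864/35
sum k=0..0:
  [0] +1/8 = 1/8
S = 1/8
C² = P²·S² = 27/70 ; C = +0.621059

+0.621059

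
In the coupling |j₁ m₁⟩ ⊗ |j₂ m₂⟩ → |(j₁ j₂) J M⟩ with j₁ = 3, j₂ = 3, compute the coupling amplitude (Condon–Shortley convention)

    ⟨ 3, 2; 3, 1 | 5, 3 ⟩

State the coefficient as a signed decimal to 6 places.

+√(1/6) ≈ +0.408248

j₁+j₂−J=1  J+j₁−j₂=5  J−j₁+j₂=5  j₁+j₂+J+1=12
(j₁±m₁, j₂±m₂, J±M) = (5,1,4,2,8,2)
P² = 153600
sum k=0..1:
  [0] +1/576 = 1/576
  [1] −1/1440 = -1/1440
S = 1/960
C² = P²·S² = 1/6 ; C = +0.408248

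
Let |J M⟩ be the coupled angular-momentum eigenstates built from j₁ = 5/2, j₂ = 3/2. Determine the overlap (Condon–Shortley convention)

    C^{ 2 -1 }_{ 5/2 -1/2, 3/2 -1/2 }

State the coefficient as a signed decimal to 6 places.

√[5·2!3!1!/7! · 2!3!1!2!1!3!] = √(12/7)
  +(−1)^0/∏(0,2,3,1,0,0)! = 1/12  (running 1/12)
  +(−1)^1/∏(1,1,2,0,1,1)! = -1/2  (running -5/12)
⟨..|..⟩ = √(12/7)·(-5/12) = -0.545545

−√(25/84) = -0.545545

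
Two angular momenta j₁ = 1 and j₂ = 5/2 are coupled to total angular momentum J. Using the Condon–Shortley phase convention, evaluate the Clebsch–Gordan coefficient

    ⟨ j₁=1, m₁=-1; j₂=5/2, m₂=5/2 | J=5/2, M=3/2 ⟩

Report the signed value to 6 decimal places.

−√(2/7) ≈ -0.534522

j₁+j₂−J=1  J+j₁−j₂=1  J−j₁+j₂=4  j₁+j₂+J+1=7
(j₁±m₁, j₂±m₂, J±M) = (0,2,5,0,4,1)
P² = 1152/7
sum k=1..1:
  [1] −1/24 = -1/24
S = -1/24
C² = P²·S² = 2/7 ; C = -0.534522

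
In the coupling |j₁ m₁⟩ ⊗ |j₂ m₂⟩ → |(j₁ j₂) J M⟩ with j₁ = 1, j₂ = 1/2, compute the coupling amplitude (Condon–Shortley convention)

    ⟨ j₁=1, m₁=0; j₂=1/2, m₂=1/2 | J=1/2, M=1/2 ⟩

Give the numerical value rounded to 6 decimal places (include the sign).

j₁+j₂−J=1  J+j₁−j₂=1  J−j₁+j₂=0  j₁+j₂+J+1=3
(j₁±m₁, j₂±m₂, J±M) = (1,1,1,0,1,0)
P² = 1/3
sum k=1..1:
  [1] −1/1 = -1
S = -1
C² = P²·S² = 1/3 ; C = -0.577350

-0.577350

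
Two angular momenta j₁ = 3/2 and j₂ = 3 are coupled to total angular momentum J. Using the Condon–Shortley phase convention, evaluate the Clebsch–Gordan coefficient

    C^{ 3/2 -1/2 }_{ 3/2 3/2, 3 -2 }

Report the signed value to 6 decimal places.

j₁+j₂−J=3  J+j₁−j₂=0  J−j₁+j₂=3  j₁+j₂+J+1=7
(j₁±m₁, j₂±m₂, J±M) = (3,0,1,5,1,2)
P² = 288/7
sum k=0..0:
  [0] +1/12 = 1/12
S = 1/12
C² = P²·S² = 2/7 ; C = +0.534522

+0.534522  (= +√(2/7))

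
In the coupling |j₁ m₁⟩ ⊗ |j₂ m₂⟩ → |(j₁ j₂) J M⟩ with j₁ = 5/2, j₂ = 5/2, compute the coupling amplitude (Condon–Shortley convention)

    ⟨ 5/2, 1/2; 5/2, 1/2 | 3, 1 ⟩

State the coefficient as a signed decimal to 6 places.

−√(4/15) = -0.516398

√[7·2!3!3!/9! · 3!2!3!2!4!2!] = √(48/5)
  +(−1)^0/∏(0,2,2,3,1,0)! = 1/24  (running 1/24)
  +(−1)^1/∏(1,1,1,2,2,1)! = -1/4  (running -5/24)
  +(−1)^2/∏(2,0,0,1,3,2)! = 1/24  (running -1/6)
⟨..|..⟩ = √(48/5)·(-1/6) = -0.516398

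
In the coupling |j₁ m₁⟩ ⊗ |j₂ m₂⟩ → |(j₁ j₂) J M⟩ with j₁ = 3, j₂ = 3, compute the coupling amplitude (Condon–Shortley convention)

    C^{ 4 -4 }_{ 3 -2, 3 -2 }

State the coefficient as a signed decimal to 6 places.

j₁+j₂−J=2  J+j₁−j₂=4  J−j₁+j₂=4  j₁+j₂+J+1=11
(j₁±m₁, j₂±m₂, J±M) = (1,5,1,5,0,8)
P² = 1658880/11
sum k=1..1:
  [1] −1/576 = -1/576
S = -1/576
C² = P²·S² = 5/11 ; C = -0.674200

-0.674200  (= −√(5/11))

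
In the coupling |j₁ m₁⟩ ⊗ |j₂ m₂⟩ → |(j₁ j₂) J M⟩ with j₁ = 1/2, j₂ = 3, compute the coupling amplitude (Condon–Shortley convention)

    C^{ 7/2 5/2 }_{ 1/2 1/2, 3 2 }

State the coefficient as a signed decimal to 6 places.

+0.925820  (= +√(6/7))

√[8·0!1!6!/8! · 1!0!5!1!6!1!] = √(86400/7)
  +(−1)^0/∏(0,0,0,5,1,1)! = 1/120  (running 1/120)
⟨..|..⟩ = √(86400/7)·(1/120) = +0.925820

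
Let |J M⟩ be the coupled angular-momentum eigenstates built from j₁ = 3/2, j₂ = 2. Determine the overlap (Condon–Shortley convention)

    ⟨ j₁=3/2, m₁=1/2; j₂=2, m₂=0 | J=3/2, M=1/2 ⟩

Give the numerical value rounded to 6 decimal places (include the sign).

j₁+j₂−J=2  J+j₁−j₂=1  J−j₁+j₂=2  j₁+j₂+J+1=6
(j₁±m₁, j₂±m₂, J±M) = (2,1,2,2,2,1)
P² = 16/45
sum k=0..1:
  [0] +1/4 = 1/4
  [1] −1/1 = -1
S = -3/4
C² = P²·S² = 1/5 ; C = -0.447214

-0.447214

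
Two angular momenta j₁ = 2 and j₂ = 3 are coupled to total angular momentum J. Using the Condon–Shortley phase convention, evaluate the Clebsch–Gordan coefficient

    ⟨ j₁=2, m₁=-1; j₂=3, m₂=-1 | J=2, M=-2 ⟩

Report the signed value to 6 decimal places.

j₁+j₂−J=3  J+j₁−j₂=1  J−j₁+j₂=3  j₁+j₂+J+1=8
(j₁±m₁, j₂±m₂, J±M) = (1,3,2,4,0,4)
P² = 216/7
sum k=2..2:
  [2] +1/12 = 1/12
S = 1/12
C² = P²·S² = 3/14 ; C = +0.462910

+√(3/14) ≈ +0.462910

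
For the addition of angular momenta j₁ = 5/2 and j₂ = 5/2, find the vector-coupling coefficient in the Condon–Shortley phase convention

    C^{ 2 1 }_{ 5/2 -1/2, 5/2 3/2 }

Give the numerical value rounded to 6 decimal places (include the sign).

+√(1/7) = +0.377964

j₁+j₂−J=3  J+j₁−j₂=2  J−j₁+j₂=2  j₁+j₂+J+1=8
(j₁±m₁, j₂±m₂, J±M) = (2,3,4,1,3,1)
P² = 36/7
sum k=2..3:
  [2] +1/4 = 1/4
  [3] −1/12 = -1/12
S = 1/6
C² = P²·S² = 1/7 ; C = +0.377964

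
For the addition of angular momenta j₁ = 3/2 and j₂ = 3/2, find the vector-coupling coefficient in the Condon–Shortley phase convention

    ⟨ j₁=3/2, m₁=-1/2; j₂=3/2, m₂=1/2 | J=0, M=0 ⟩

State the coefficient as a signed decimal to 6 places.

+0.500000

triangle: 3!×0!×0!/4! = 6/24
(j±m)!: 1!×2!×2!×1!×0!×0! = 4
prefactor² = (2J+1)×Δ×N² = 1
  k=2: +1/(2!×1!×0!×0!×0!×0!) = 1/2
Σ = 1/2  ⇒  CG² = 1×1/2² = 1/4
CG = +√(1/4) = +0.500000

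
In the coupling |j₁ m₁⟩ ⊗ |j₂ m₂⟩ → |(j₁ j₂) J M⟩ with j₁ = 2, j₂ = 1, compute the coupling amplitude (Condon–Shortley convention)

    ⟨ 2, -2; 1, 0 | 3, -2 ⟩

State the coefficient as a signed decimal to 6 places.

+0.577350  (= +√(1/3))

j₁+j₂−J=0  J+j₁−j₂=4  J−j₁+j₂=2  j₁+j₂+J+1=7
(j₁±m₁, j₂±m₂, J±M) = (0,4,1,1,1,5)
P² = 192
sum k=0..0:
  [0] +1/24 = 1/24
S = 1/24
C² = P²·S² = 1/3 ; C = +0.577350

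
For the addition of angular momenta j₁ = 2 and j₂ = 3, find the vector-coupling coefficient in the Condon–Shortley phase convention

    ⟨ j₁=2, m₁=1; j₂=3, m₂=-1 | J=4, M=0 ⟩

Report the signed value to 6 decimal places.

√[9·1!3!5!/10! · 3!1!2!4!4!4!] = √(10368/35)
  +(−1)^0/∏(0,1,1,2,2,3)! = 1/24  (running 1/24)
  +(−1)^1/∏(1,0,0,1,3,4)! = -1/144  (running 5/144)
⟨..|..⟩ = √(10368/35)·(5/144) = +0.597614

+0.597614  (= +√(5/14))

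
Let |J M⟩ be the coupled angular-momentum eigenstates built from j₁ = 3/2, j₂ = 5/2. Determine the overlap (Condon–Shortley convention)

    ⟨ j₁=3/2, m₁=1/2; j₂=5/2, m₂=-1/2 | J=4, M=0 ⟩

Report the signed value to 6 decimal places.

j₁+j₂−J=0  J+j₁−j₂=3  J−j₁+j₂=5  j₁+j₂+J+1=9
(j₁±m₁, j₂±m₂, J±M) = (2,1,2,3,4,4)
P² = 1728/7
sum k=0..0:
  [0] +1/24 = 1/24
S = 1/24
C² = P²·S² = 3/7 ; C = +0.654654

+0.654654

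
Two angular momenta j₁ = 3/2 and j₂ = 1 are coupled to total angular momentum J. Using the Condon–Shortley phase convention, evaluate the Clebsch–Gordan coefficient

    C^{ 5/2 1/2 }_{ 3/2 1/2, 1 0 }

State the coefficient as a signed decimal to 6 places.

triangle: 0!*3!*2!/6! = 12/720
(j±m)!: 2!*1!*1!*1!*3!*2! = 24
prefactor² = (2J+1)*Δ*N² = 12/5
  k=0: +1/(0!*0!*1!*1!*2!*1!) = 1/2
Σ = 1/2  ⇒  CG² = 12/5*1/2² = 3/5
CG = +√(3/5) = +0.774597

+0.774597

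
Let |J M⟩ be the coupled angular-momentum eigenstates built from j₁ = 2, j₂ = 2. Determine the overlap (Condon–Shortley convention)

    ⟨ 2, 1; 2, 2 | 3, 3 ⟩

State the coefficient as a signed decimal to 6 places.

−√(1/2) ≈ -0.707107

j₁+j₂−J=1  J+j₁−j₂=3  J−j₁+j₂=3  j₁+j₂+J+1=8
(j₁±m₁, j₂±m₂, J±M) = (3,1,4,0,6,0)
P² = 648
sum k=1..1:
  [1] −1/36 = -1/36
S = -1/36
C² = P²·S² = 1/2 ; C = -0.707107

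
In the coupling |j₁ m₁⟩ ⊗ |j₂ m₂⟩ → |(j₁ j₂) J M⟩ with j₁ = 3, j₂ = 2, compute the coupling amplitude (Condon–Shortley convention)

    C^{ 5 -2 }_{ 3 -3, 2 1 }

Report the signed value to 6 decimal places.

triangle: 0!*6!*4!/11! = 17280/39916800
(j±m)!: 0!*6!*3!*1!*3!*7! = 130636800
prefactor² = (2J+1)*Δ*N² = 622080
  k=0: +1/(0!*0!*6!*3!*0!*1!) = 1/4320
Σ = 1/4320  ⇒  CG² = 622080*1/4320² = 1/30
CG = +√(1/30) = +0.182574

+√(1/30) = +0.182574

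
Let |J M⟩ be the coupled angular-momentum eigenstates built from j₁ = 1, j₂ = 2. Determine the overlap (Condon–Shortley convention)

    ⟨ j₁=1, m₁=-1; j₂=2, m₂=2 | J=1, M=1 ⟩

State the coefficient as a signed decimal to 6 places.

j₁+j₂−J=2  J+j₁−j₂=0  J−j₁+j₂=2  j₁+j₂+J+1=5
(j₁±m₁, j₂±m₂, J±M) = (0,2,4,0,2,0)
P² = 48/5
sum k=2..2:
  [2] +1/4 = 1/4
S = 1/4
C² = P²·S² = 3/5 ; C = +0.774597

+0.774597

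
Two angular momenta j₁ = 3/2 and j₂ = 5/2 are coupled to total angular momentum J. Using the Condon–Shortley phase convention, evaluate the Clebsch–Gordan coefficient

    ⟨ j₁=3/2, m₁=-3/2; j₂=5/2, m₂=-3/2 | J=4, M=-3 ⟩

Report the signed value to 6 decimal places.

j₁+j₂−J=0  J+j₁−j₂=3  J−j₁+j₂=5  j₁+j₂+J+1=9
(j₁±m₁, j₂±m₂, J±M) = (0,3,1,4,1,7)
P² = 12960
sum k=0..0:
  [0] +1/144 = 1/144
S = 1/144
C² = P²·S² = 5/8 ; C = +0.790569

+0.790569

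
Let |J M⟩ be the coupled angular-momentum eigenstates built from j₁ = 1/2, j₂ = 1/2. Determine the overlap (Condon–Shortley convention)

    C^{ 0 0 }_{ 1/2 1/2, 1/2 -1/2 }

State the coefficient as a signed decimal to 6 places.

+0.707107

j₁+j₂−J=1  J+j₁−j₂=0  J−j₁+j₂=0  j₁+j₂+J+1=2
(j₁±m₁, j₂±m₂, J±M) = (1,0,0,1,0,0)
P² = 1/2
sum k=0..0:
  [0] +1/1 = 1
S = 1
C² = P²·S² = 1/2 ; C = +0.707107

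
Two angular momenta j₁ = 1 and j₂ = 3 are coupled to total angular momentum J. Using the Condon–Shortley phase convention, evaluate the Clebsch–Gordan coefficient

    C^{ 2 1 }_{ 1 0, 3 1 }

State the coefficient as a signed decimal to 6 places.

√[5·2!0!4!/7! · 1!1!4!2!3!1!] = √(96/7)
  +(−1)^1/∏(1,1,0,3,0,1)! = -1/6  (running -1/6)
⟨..|..⟩ = √(96/7)·(-1/6) = -0.617213

−√(8/21) ≈ -0.617213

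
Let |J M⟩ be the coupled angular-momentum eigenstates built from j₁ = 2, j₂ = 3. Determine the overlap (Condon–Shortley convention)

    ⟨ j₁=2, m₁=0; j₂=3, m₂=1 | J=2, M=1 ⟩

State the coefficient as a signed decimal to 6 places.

+√(1/7) = +0.377964

j₁+j₂−J=3  J+j₁−j₂=1  J−j₁+j₂=3  j₁+j₂+J+1=8
(j₁±m₁, j₂±m₂, J±M) = (2,2,4,2,3,1)
P² = 36/7
sum k=1..2:
  [1] −1/12 = -1/12
  [2] +1/4 = 1/4
S = 1/6
C² = P²·S² = 1/7 ; C = +0.377964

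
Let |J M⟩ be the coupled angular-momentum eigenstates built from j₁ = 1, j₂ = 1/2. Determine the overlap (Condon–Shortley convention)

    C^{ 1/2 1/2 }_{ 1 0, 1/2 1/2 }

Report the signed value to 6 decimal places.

−√(1/3) ≈ -0.577350

j₁+j₂−J=1  J+j₁−j₂=1  J−j₁+j₂=0  j₁+j₂+J+1=3
(j₁±m₁, j₂±m₂, J±M) = (1,1,1,0,1,0)
P² = 1/3
sum k=1..1:
  [1] −1/1 = -1
S = -1
C² = P²·S² = 1/3 ; C = -0.577350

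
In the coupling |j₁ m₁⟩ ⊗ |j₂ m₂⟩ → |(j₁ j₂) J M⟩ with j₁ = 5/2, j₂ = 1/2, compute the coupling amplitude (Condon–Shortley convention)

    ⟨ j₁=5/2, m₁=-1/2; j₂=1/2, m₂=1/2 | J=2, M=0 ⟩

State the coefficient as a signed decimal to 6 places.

j₁+j₂−J=1  J+j₁−j₂=4  J−j₁+j₂=0  j₁+j₂+J+1=6
(j₁±m₁, j₂±m₂, J±M) = (2,3,1,0,2,2)
P² = 8
sum k=1..1:
  [1] −1/4 = -1/4
S = -1/4
C² = P²·S² = 1/2 ; C = -0.707107

-0.707107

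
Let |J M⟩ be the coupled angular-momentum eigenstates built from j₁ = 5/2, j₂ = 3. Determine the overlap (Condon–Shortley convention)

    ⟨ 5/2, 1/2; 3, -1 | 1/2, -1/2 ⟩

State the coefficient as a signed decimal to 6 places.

+0.436436

triangle: 5!×0!×1!/7! = 120/5040
(j±m)!: 3!×2!×2!×4!×0!×1! = 576
prefactor² = (2J+1)×Δ×N² = 192/7
  k=2: +1/(2!×3!×0!×0!×0!×1!) = 1/12
Σ = 1/12  ⇒  CG² = 192/7×1/12² = 4/21
CG = +√(4/21) = +0.436436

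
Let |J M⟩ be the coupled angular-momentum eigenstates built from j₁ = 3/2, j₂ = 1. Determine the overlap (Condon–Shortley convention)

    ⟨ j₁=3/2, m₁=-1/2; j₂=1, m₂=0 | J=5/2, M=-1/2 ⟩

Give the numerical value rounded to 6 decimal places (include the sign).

+√(3/5) ≈ +0.774597

triangle: 0!×3!×2!/6! = 12/720
(j±m)!: 1!×2!×1!×1!×2!×3! = 24
prefactor² = (2J+1)×Δ×N² = 12/5
  k=0: +1/(0!×0!×2!×1!×1!×1!) = 1/2
Σ = 1/2  ⇒  CG² = 12/5×1/2² = 3/5
CG = +√(3/5) = +0.774597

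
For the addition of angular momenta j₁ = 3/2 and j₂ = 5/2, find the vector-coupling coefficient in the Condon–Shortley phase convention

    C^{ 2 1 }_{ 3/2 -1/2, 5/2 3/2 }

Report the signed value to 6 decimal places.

√[5·2!1!3!/7! · 1!2!4!1!3!1!] = √(24/7)
  +(−1)^1/∏(1,1,1,3,0,0)! = -1/6  (running -1/6)
  +(−1)^2/∏(2,0,0,2,1,1)! = 1/4  (running 1/12)
⟨..|..⟩ = √(24/7)·(1/12) = +0.154303

+√(1/42) = +0.154303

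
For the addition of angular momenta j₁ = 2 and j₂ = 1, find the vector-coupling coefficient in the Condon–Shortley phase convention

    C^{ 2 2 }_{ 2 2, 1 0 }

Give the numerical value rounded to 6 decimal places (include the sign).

+0.816497

√[5·1!3!1!/6! · 4!0!1!1!4!0!] = √(24)
  +(−1)^0/∏(0,1,0,1,3,0)! = 1/6  (running 1/6)
⟨..|..⟩ = √(24)·(1/6) = +0.816497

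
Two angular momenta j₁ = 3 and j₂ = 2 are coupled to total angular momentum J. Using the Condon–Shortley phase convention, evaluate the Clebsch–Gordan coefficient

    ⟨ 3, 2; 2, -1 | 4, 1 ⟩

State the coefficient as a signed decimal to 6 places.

triangle: 1!·5!·3!/10! = 720/3628800
(j±m)!: 5!·1!·1!·3!·5!·3! = 518400
prefactor² = (2J+1)·Δ·N² = 6480/7
  k=0: +1/(0!·1!·1!·1!·4!·2!) = 1/48
  k=1: −1/(1!·0!·0!·0!·5!·3!) = -1/720
Σ = 7/360  ⇒  CG² = 6480/7·7/360² = 7/20
CG = +√(7/20) = +0.591608

+0.591608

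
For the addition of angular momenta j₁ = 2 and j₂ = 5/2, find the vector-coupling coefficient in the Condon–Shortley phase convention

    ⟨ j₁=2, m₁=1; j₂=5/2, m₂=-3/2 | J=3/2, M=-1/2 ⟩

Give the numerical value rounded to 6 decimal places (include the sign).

√[4·3!1!2!/7! · 3!1!1!4!1!2!] = √(96/35)
  +(−1)^0/∏(0,3,1,1,0,1)! = 1/6  (running 1/6)
  +(−1)^1/∏(1,2,0,0,1,2)! = -1/4  (running -1/12)
⟨..|..⟩ = √(96/35)·(-1/12) = -0.138013

−√(2/105) ≈ -0.138013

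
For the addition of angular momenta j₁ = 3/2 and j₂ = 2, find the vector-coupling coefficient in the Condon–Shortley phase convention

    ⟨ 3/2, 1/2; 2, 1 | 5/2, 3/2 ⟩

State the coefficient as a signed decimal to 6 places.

triangle: 1!*2!*3!/7! = 12/5040
(j±m)!: 2!*1!*3!*1!*4!*1! = 288
prefactor² = (2J+1)*Δ*N² = 144/35
  k=0: +1/(0!*1!*1!*3!*1!*0!) = 1/6
  k=1: −1/(1!*0!*0!*2!*2!*1!) = -1/4
Σ = -1/12  ⇒  CG² = 144/35*(-1/12)² = 1/35
CG = −√(1/35) = -0.169031

−√(1/35) ≈ -0.169031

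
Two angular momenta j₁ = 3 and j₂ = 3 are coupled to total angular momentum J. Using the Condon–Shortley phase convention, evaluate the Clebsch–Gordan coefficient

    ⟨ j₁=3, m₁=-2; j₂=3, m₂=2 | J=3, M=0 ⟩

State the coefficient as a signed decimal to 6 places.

-0.408248  (= −√(1/6))

√[7·3!3!3!/10! · 1!5!5!1!3!3!] = √(216)
  +(−1)^2/∏(2,1,3,3,0,0)! = 1/72  (running 1/72)
  +(−1)^3/∏(3,0,2,2,1,1)! = -1/24  (running -1/36)
⟨..|..⟩ = √(216)·(-1/36) = -0.408248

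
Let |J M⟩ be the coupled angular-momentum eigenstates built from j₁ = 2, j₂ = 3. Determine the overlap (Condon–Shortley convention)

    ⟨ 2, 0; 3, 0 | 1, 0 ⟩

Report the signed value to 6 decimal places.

√[3·4!0!2!/7! · 2!2!3!3!1!1!] = √(144/35)
  +(−1)^2/∏(2,2,0,1,0,1)! = 1/4  (running 1/4)
⟨..|..⟩ = √(144/35)·(1/4) = +0.507093

+√(9/35) ≈ +0.507093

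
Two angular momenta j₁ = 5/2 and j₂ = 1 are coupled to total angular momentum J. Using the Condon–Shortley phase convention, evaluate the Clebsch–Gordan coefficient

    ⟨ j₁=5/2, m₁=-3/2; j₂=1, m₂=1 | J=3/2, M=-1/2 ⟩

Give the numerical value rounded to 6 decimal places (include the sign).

+√(2/5) ≈ +0.632456

√[4·2!3!0!/6! · 1!4!2!0!1!2!] = √(32/5)
  +(−1)^2/∏(2,0,2,0,1,0)! = 1/4  (running 1/4)
⟨..|..⟩ = √(32/5)·(1/4) = +0.632456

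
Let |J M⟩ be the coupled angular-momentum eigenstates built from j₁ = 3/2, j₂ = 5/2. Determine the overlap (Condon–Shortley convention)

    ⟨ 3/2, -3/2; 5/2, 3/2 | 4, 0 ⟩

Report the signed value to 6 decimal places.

triangle: 0!·3!·5!/9! = 720/362880
(j±m)!: 0!·3!·4!·1!·4!·4! = 82944
prefactor² = (2J+1)·Δ·N² = 10368/7
  k=0: +1/(0!·0!·3!·4!·0!·1!) = 1/144
Σ = 1/144  ⇒  CG² = 10368/7·1/144² = 1/14
CG = +√(1/14) = +0.267261

+0.267261  (= +√(1/14))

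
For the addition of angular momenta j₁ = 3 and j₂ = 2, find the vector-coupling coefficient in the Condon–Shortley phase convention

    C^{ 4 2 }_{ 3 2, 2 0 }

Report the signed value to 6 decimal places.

triangle: 1!×5!×3!/10! = 720/3628800
(j±m)!: 5!×1!×2!×2!×6!×2! = 691200
prefactor² = (2J+1)×Δ×N² = 8640/7
  k=0: +1/(0!×1!×1!×2!×4!×1!) = 1/48
  k=1: −1/(1!×0!×0!×1!×5!×2!) = -1/240
Σ = 1/60  ⇒  CG² = 8640/7×1/60² = 12/35
CG = +√(12/35) = +0.585540

+√(12/35) = +0.585540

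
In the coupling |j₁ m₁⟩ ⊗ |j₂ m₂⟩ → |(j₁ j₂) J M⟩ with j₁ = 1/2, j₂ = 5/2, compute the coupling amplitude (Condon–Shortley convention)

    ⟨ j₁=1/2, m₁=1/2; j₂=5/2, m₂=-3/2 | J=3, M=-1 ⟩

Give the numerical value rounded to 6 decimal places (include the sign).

+0.577350

triangle: 0!×1!×5!/7! = 120/5040
(j±m)!: 1!×0!×1!×4!×2!×4! = 1152
prefactor² = (2J+1)×Δ×N² = 192
  k=0: +1/(0!×0!×0!×1!×1!×4!) = 1/24
Σ = 1/24  ⇒  CG² = 192×1/24² = 1/3
CG = +√(1/3) = +0.577350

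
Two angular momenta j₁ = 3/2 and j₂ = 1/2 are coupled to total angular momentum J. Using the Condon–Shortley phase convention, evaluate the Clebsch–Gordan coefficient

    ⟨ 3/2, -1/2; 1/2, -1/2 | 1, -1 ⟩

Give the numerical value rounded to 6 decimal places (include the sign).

triangle: 1!*2!*0!/4! = 2/24
(j±m)!: 1!*2!*0!*1!*0!*2! = 4
prefactor² = (2J+1)*Δ*N² = 1
  k=0: +1/(0!*1!*2!*0!*0!*0!) = 1/2
Σ = 1/2  ⇒  CG² = 1*1/2² = 1/4
CG = +√(1/4) = +0.500000

+√(1/4) ≈ +0.500000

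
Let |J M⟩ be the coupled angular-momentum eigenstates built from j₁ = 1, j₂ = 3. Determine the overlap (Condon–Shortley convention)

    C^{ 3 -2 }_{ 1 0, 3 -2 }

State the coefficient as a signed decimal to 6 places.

√[7·1!1!5!/8! · 1!1!1!5!1!5!] = √(300)
  +(−1)^0/∏(0,1,1,1,0,4)! = 1/24  (running 1/24)
  +(−1)^1/∏(1,0,0,0,1,5)! = -1/120  (running 1/30)
⟨..|..⟩ = √(300)·(1/30) = +0.577350

+0.577350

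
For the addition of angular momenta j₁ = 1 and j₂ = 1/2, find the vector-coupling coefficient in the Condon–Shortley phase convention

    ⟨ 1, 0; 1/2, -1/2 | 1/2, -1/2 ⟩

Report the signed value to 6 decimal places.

√[2·1!1!0!/3! · 1!1!0!1!0!1!] = √(1/3)
  +(−1)^0/∏(0,1,1,0,0,0)! = 1  (running 1)
⟨..|..⟩ = √(1/3)·(1) = +0.577350

+√(1/3) = +0.577350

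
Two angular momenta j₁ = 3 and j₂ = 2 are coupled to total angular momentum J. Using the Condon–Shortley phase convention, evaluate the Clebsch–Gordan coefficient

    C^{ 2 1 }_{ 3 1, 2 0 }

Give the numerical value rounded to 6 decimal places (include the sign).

triangle: 3!*3!*1!/8! = 36/40320
(j±m)!: 4!*2!*2!*2!*3!*1! = 1152
prefactor² = (2J+1)*Δ*N² = 36/7
  k=1: −1/(1!*2!*1!*1!*2!*0!) = -1/4
  k=2: +1/(2!*1!*0!*0!*3!*1!) = 1/12
Σ = -1/6  ⇒  CG² = 36/7*(-1/6)² = 1/7
CG = −√(1/7) = -0.377964

−√(1/7) = -0.377964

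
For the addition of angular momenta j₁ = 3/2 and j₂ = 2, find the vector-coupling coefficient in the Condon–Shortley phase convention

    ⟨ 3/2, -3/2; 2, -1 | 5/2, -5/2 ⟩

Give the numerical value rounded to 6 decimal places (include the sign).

triangle: 1!·2!·3!/7! = 12/5040
(j±m)!: 0!·3!·1!·3!·0!·5! = 4320
prefactor² = (2J+1)·Δ·N² = 432/7
  k=1: −1/(1!·0!·2!·0!·0!·3!) = -1/12
Σ = -1/12  ⇒  CG² = 432/7·(-1/12)² = 3/7
CG = −√(3/7) = -0.654654

-0.654654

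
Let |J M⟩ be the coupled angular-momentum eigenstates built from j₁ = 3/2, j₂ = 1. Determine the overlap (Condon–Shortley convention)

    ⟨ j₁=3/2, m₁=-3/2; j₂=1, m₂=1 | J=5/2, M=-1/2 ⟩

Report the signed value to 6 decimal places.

j₁+j₂−J=0  J+j₁−j₂=3  J−j₁+j₂=2  j₁+j₂+J+1=6
(j₁±m₁, j₂±m₂, J±M) = (0,3,2,0,2,3)
P² = 72/5
sum k=0..0:
  [0] +1/12 = 1/12
S = 1/12
C² = P²·S² = 1/10 ; C = +0.316228

+√(1/10) ≈ +0.316228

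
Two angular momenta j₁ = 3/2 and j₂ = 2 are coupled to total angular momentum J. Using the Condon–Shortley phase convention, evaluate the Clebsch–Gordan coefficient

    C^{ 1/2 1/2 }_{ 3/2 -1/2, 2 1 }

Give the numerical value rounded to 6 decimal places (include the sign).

√[2·3!0!1!/5! · 1!2!3!1!1!0!] = √(6/5)
  +(−1)^2/∏(2,1,0,1,0,0)! = 1/2  (running 1/2)
⟨..|..⟩ = √(6/5)·(1/2) = +0.547723

+0.547723  (= +√(3/10))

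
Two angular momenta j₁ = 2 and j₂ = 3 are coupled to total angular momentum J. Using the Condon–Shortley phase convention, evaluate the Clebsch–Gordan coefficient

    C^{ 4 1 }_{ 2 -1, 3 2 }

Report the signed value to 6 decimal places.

-0.591608

j₁+j₂−J=1  J+j₁−j₂=3  J−j₁+j₂=5  j₁+j₂+J+1=10
(j₁±m₁, j₂±m₂, J±M) = (1,3,5,1,5,3)
P² = 6480/7
sum k=0..1:
  [0] +1/720 = 1/720
  [1] −1/48 = -1/48
S = -7/360
C² = P²·S² = 7/20 ; C = -0.591608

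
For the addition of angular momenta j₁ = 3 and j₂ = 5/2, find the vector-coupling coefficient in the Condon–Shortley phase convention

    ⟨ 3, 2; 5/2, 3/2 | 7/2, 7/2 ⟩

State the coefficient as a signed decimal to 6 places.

triangle: 2!·4!·3!/10! = 288/3628800
(j±m)!: 5!·1!·4!·1!·7!·0! = 14515200
prefactor² = (2J+1)·Δ·N² = 9216
  k=1: −1/(1!·1!·0!·3!·4!·0!) = -1/144
Σ = -1/144  ⇒  CG² = 9216·(-1/144)² = 4/9
CG = −√(4/9) = -0.666667

−√(4/9) = -0.666667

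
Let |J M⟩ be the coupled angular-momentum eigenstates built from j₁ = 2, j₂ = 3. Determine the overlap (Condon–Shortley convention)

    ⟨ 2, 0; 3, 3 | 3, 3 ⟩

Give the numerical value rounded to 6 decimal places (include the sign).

+√(5/12) ≈ +0.645497

j₁+j₂−J=2  J+j₁−j₂=2  J−j₁+j₂=4  j₁+j₂+J+1=9
(j₁±m₁, j₂±m₂, J±M) = (2,2,6,0,6,0)
P² = 3840
sum k=2..2:
  [2] +1/96 = 1/96
S = 1/96
C² = P²·S² = 5/12 ; C = +0.645497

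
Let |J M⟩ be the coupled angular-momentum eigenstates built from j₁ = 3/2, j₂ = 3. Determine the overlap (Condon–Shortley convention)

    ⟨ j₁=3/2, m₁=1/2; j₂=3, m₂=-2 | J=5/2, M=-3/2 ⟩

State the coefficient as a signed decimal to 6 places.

j₁+j₂−J=2  J+j₁−j₂=1  J−j₁+j₂=4  j₁+j₂+J+1=8
(j₁±m₁, j₂±m₂, J±M) = (2,1,1,5,1,4)
P² = 288/7
sum k=0..1:
  [0] +1/12 = 1/12
  [1] −1/24 = -1/24
S = 1/24
C² = P²·S² = 1/14 ; C = +0.267261

+0.267261  (= +√(1/14))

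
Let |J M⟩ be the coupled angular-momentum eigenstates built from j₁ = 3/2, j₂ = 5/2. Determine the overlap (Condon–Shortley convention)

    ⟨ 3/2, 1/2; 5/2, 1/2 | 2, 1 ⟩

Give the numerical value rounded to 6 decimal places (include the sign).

-0.545545

j₁+j₂−J=2  J+j₁−j₂=1  J−j₁+j₂=3  j₁+j₂+J+1=7
(j₁±m₁, j₂±m₂, J±M) = (2,1,3,2,3,1)
P² = 12/7
sum k=0..1:
  [0] +1/12 = 1/12
  [1] −1/2 = -1/2
S = -5/12
C² = P²·S² = 25/84 ; C = -0.545545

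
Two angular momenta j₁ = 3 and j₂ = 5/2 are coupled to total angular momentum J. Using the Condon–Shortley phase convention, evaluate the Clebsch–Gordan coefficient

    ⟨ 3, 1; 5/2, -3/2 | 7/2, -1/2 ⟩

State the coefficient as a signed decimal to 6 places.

j₁+j₂−J=2  J+j₁−j₂=4  J−j₁+j₂=3  j₁+j₂+J+1=10
(j₁±m₁, j₂±m₂, J±M) = (4,2,1,4,3,4)
P² = 18432/175
sum k=0..1:
  [0] +1/16 = 1/16
  [1] −1/36 = -1/36
S = 5/144
C² = P²·S² = 8/63 ; C = +0.356348

+√(8/63) ≈ +0.356348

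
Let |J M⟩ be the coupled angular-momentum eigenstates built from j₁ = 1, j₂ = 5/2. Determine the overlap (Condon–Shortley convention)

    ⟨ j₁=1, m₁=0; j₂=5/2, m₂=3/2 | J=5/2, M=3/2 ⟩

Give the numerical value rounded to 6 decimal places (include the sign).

j₁+j₂−J=1  J+j₁−j₂=1  J−j₁+j₂=4  j₁+j₂+J+1=7
(j₁±m₁, j₂±m₂, J±M) = (1,1,4,1,4,1)
P² = 576/35
sum k=0..1:
  [0] +1/24 = 1/24
  [1] −1/6 = -1/6
S = -1/8
C² = P²·S² = 9/35 ; C = -0.507093

-0.507093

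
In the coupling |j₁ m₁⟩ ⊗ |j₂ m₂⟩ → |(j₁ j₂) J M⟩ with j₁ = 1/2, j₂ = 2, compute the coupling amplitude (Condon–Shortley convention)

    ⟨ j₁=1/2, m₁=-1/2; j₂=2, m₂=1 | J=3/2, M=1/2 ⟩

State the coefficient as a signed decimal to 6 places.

j₁+j₂−J=1  J+j₁−j₂=0  J−j₁+j₂=3  j₁+j₂+J+1=5
(j₁±m₁, j₂±m₂, J±M) = (0,1,3,1,2,1)
P² = 12/5
sum k=1..1:
  [1] −1/2 = -1/2
S = -1/2
C² = P²·S² = 3/5 ; C = -0.774597

-0.774597  (= −√(3/5))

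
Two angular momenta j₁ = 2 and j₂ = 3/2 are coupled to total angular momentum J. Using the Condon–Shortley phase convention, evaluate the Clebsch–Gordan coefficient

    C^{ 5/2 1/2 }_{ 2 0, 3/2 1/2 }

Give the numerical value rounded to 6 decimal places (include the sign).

triangle: 1!·3!·2!/7! = 12/5040
(j±m)!: 2!·2!·2!·1!·3!·2! = 96
prefactor² = (2J+1)·Δ·N² = 48/35
  k=0: +1/(0!·1!·2!·2!·1!·0!) = 1/4
  k=1: −1/(1!·0!·1!·1!·2!·1!) = -1/2
Σ = -1/4  ⇒  CG² = 48/35·(-1/4)² = 3/35
CG = −√(3/35) = -0.292770

−√(3/35) = -0.292770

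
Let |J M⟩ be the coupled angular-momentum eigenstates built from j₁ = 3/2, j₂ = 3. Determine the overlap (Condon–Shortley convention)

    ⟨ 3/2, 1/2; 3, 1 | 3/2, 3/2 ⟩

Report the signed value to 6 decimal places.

-0.338062

triangle: 3!*0!*3!/7! = 36/5040
(j±m)!: 2!*1!*4!*2!*3!*0! = 576
prefactor² = (2J+1)*Δ*N² = 576/35
  k=1: −1/(1!*2!*0!*3!*0!*0!) = -1/12
Σ = -1/12  ⇒  CG² = 576/35*(-1/12)² = 4/35
CG = −√(4/35) = -0.338062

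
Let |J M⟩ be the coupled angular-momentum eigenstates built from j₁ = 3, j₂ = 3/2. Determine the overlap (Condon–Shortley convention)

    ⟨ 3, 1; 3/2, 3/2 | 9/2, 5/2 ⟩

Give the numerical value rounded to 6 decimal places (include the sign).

j₁+j₂−J=0  J+j₁−j₂=6  J−j₁+j₂=3  j₁+j₂+J+1=10
(j₁±m₁, j₂±m₂, J±M) = (4,2,3,0,7,2)
P² = 34560
sum k=0..0:
  [0] +1/288 = 1/288
S = 1/288
C² = P²·S² = 5/12 ; C = +0.645497

+0.645497  (= +√(5/12))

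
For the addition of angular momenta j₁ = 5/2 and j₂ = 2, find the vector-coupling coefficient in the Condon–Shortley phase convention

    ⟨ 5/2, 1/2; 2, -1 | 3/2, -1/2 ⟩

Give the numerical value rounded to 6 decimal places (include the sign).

√[4·3!2!1!/7! · 3!2!1!3!1!2!] = √(48/35)
  +(−1)^0/∏(0,3,2,1,0,0)! = 1/12  (running 1/12)
  +(−1)^1/∏(1,2,1,0,1,1)! = -1/2  (running -5/12)
⟨..|..⟩ = √(48/35)·(-5/12) = -0.487950

−√(5/21) = -0.487950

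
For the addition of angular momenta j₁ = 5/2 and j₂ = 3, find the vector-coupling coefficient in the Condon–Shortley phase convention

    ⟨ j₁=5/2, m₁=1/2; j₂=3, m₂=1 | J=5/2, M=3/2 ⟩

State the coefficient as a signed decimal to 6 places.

j₁+j₂−J=3  J+j₁−j₂=2  J−j₁+j₂=3  j₁+j₂+J+1=9
(j₁±m₁, j₂±m₂, J±M) = (3,2,4,2,4,1)
P² = 576/35
sum k=1..2:
  [1] −1/12 = -1/12
  [2] +1/8 = 1/8
S = 1/24
C² = P²·S² = 1/35 ; C = +0.169031

+0.169031  (= +√(1/35))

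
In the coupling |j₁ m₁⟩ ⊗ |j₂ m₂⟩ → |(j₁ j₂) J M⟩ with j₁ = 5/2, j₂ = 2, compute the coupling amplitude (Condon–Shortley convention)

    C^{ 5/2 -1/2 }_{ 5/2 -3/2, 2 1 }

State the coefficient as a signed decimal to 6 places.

triangle: 2!×3!×2!/8! = 24/40320
(j±m)!: 1!×4!×3!×1!×2!×3! = 1728
prefactor² = (2J+1)×Δ×N² = 216/35
  k=1: −1/(1!×1!×3!×2!×0!×0!) = -1/12
  k=2: +1/(2!×0!×2!×1!×1!×1!) = 1/4
Σ = 1/6  ⇒  CG² = 216/35×1/6² = 6/35
CG = +√(6/35) = +0.414039

+√(6/35) = +0.414039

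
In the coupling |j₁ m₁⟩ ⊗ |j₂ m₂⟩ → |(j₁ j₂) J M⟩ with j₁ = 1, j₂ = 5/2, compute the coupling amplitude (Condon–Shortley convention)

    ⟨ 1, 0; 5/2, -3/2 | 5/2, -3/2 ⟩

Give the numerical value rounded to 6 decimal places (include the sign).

j₁+j₂−J=1  J+j₁−j₂=1  J−j₁+j₂=4  j₁+j₂+J+1=7
(j₁±m₁, j₂±m₂, J±M) = (1,1,1,4,1,4)
P² = 576/35
sum k=0..1:
  [0] +1/6 = 1/6
  [1] −1/24 = -1/24
S = 1/8
C² = P²·S² = 9/35 ; C = +0.507093

+0.507093  (= +√(9/35))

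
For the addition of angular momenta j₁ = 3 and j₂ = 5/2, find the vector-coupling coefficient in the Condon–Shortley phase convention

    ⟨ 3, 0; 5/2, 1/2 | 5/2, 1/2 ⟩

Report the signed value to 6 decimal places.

+√(8/105) = +0.276026

triangle: 3!·3!·2!/9! = 72/362880
(j±m)!: 3!·3!·3!·2!·3!·2! = 5184
prefactor² = (2J+1)·Δ·N² = 216/35
  k=1: −1/(1!·2!·2!·2!·1!·0!) = -1/8
  k=2: +1/(2!·1!·1!·1!·2!·1!) = 1/4
  k=3: −1/(3!·0!·0!·0!·3!·2!) = -1/72
Σ = 1/9  ⇒  CG² = 216/35·1/9² = 8/105
CG = +√(8/105) = +0.276026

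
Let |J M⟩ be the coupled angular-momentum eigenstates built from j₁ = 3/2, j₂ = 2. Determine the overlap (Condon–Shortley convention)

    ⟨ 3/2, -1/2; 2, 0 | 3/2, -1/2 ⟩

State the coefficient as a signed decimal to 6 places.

-0.447214

j₁+j₂−J=2  J+j₁−j₂=1  J−j₁+j₂=2  j₁+j₂+J+1=6
(j₁±m₁, j₂±m₂, J±M) = (1,2,2,2,1,2)
P² = 16/45
sum k=1..2:
  [1] −1/1 = -1
  [2] +1/4 = 1/4
S = -3/4
C² = P²·S² = 1/5 ; C = -0.447214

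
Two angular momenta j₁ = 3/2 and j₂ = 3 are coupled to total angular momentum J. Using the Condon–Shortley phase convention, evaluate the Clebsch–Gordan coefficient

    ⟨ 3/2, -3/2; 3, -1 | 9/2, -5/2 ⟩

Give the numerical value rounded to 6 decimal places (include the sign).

j₁+j₂−J=0  J+j₁−j₂=3  J−j₁+j₂=6  j₁+j₂+J+1=10
(j₁±m₁, j₂±m₂, J±M) = (0,3,2,4,2,7)
P² = 34560
sum k=0..0:
  [0] +1/288 = 1/288
S = 1/288
C² = P²·S² = 5/12 ; C = +0.645497

+0.645497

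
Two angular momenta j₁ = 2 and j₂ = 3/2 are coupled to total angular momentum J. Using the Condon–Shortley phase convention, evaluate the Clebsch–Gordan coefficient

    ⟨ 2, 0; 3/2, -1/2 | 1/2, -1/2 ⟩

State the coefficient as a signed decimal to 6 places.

-0.447214

triangle: 3!×1!×0!/5! = 6/120
(j±m)!: 2!×2!×1!×2!×0!×1! = 8
prefactor² = (2J+1)×Δ×N² = 4/5
  k=1: −1/(1!×2!×1!×0!×0!×0!) = -1/2
Σ = -1/2  ⇒  CG² = 4/5×(-1/2)² = 1/5
CG = −√(1/5) = -0.447214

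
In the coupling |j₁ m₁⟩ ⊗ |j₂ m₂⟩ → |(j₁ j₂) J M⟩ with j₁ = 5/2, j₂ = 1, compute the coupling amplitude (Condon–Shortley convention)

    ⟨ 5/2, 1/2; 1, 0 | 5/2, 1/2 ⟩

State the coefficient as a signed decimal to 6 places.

triangle: 1!*4!*1!/7! = 24/5040
(j±m)!: 3!*2!*1!*1!*3!*2! = 144
prefactor² = (2J+1)*Δ*N² = 144/35
  k=0: +1/(0!*1!*2!*1!*2!*0!) = 1/4
  k=1: −1/(1!*0!*1!*0!*3!*1!) = -1/6
Σ = 1/12  ⇒  CG² = 144/35*1/12² = 1/35
CG = +√(1/35) = +0.169031

+0.169031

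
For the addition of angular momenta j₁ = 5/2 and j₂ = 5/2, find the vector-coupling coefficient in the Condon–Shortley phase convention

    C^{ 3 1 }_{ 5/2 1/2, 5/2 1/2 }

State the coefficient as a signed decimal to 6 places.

triangle: 2!*3!*3!/9! = 72/362880
(j±m)!: 3!*2!*3!*2!*4!*2! = 6912
prefactor² = (2J+1)*Δ*N² = 48/5
  k=0: +1/(0!*2!*2!*3!*1!*0!) = 1/24
  k=1: −1/(1!*1!*1!*2!*2!*1!) = -1/4
  k=2: +1/(2!*0!*0!*1!*3!*2!) = 1/24
Σ = -1/6  ⇒  CG² = 48/5*(-1/6)² = 4/15
CG = −√(4/15) = -0.516398

-0.516398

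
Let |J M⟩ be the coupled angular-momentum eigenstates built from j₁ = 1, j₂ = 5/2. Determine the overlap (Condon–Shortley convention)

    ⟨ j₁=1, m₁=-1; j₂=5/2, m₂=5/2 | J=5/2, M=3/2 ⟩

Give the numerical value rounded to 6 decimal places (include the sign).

−√(2/7) ≈ -0.534522

√[6·1!1!4!/7! · 0!2!5!0!4!1!] = √(1152/7)
  +(−1)^1/∏(1,0,1,4,0,0)! = -1/24  (running -1/24)
⟨..|..⟩ = √(1152/7)·(-1/24) = -0.534522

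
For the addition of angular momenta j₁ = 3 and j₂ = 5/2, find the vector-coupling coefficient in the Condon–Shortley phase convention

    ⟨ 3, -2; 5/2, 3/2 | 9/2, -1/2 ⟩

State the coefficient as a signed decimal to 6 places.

−√(361/1386) = -0.510355

j₁+j₂−J=1  J+j₁−j₂=5  J−j₁+j₂=4  j₁+j₂+J+1=11
(j₁±m₁, j₂±m₂, J±M) = (1,5,4,1,4,5)
P² = 460800/77
sum k=0..1:
  [0] +1/2880 = 1/2880
  [1] −1/144 = -1/144
S = -19/2880
C² = P²·S² = 361/1386 ; C = -0.510355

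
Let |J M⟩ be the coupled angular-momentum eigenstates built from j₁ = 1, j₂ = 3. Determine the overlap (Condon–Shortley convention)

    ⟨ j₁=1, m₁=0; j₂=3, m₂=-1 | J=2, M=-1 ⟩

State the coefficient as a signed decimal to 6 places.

√[5·2!0!4!/7! · 1!1!2!4!1!3!] = √(96/7)
  +(−1)^1/∏(1,1,0,1,0,3)! = -1/6  (running -1/6)
⟨..|..⟩ = √(96/7)·(-1/6) = -0.617213

-0.617213  (= −√(8/21))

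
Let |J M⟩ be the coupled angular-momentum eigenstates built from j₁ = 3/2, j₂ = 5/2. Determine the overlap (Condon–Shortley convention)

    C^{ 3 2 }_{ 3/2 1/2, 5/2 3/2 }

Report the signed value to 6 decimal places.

−√(1/12) = -0.288675

triangle: 1!×2!×4!/8! = 48/40320
(j±m)!: 2!×1!×4!×1!×5!×1! = 5760
prefactor² = (2J+1)×Δ×N² = 48
  k=0: +1/(0!×1!×1!×4!×1!×0!) = 1/24
  k=1: −1/(1!×0!×0!×3!×2!×1!) = -1/12
Σ = -1/24  ⇒  CG² = 48×(-1/24)² = 1/12
CG = −√(1/12) = -0.288675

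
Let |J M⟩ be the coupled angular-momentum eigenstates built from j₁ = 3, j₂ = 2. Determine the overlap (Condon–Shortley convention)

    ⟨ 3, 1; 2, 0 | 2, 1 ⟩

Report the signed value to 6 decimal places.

j₁+j₂−J=3  J+j₁−j₂=3  J−j₁+j₂=1  j₁+j₂+J+1=8
(j₁±m₁, j₂±m₂, J±M) = (4,2,2,2,3,1)
P² = 36/7
sum k=1..2:
  [1] −1/4 = -1/4
  [2] +1/12 = 1/12
S = -1/6
C² = P²·S² = 1/7 ; C = -0.377964

−√(1/7) = -0.377964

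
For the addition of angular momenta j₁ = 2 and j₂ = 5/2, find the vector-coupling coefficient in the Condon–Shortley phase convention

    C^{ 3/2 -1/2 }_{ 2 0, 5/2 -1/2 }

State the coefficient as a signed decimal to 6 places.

−√(2/35) ≈ -0.239046

√[4·3!1!2!/7! · 2!2!2!3!1!2!] = √(32/35)
  +(−1)^1/∏(1,2,1,1,0,1)! = -1/2  (running -1/2)
  +(−1)^2/∏(2,1,0,0,1,2)! = 1/4  (running -1/4)
⟨..|..⟩ = √(32/35)·(-1/4) = -0.239046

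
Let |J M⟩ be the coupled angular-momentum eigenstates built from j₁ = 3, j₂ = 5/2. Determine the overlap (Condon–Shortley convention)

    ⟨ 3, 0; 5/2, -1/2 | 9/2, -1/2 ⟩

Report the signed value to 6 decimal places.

j₁+j₂−J=1  J+j₁−j₂=5  J−j₁+j₂=4  j₁+j₂+J+1=11
(j₁±m₁, j₂±m₂, J±M) = (3,3,2,3,4,5)
P² = 69120/77
sum k=0..1:
  [0] +1/48 = 1/48
  [1] −1/72 = -1/72
S = 1/144
C² = P²·S² = 10/231 ; C = +0.208063

+0.208063  (= +√(10/231))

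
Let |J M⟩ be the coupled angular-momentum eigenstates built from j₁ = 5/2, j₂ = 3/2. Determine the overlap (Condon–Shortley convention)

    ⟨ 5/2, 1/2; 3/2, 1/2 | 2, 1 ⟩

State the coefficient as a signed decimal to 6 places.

√[5·2!3!1!/7! · 3!2!2!1!3!1!] = √(12/7)
  +(−1)^1/∏(1,1,1,1,2,0)! = -1/2  (running -1/2)
  +(−1)^2/∏(2,0,0,0,3,1)! = 1/12  (running -5/12)
⟨..|..⟩ = √(12/7)·(-5/12) = -0.545545

-0.545545  (= −√(25/84))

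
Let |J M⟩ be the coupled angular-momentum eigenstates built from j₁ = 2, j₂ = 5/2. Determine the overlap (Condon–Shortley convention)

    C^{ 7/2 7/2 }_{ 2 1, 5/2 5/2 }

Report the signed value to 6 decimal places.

-0.745356  (= −√(5/9))

triangle: 1!·3!·4!/9! = 144/362880
(j±m)!: 3!·1!·5!·0!·7!·0! = 3628800
prefactor² = (2J+1)·Δ·N² = 11520
  k=1: −1/(1!·0!·0!·4!·3!·0!) = -1/144
Σ = -1/144  ⇒  CG² = 11520·(-1/144)² = 5/9
CG = −√(5/9) = -0.745356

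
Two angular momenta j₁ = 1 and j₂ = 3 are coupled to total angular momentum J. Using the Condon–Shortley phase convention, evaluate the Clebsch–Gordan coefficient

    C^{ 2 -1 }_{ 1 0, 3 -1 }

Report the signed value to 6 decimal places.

-0.617213

triangle: 2!*0!*4!/7! = 48/5040
(j±m)!: 1!*1!*2!*4!*1!*3! = 288
prefactor² = (2J+1)*Δ*N² = 96/7
  k=1: −1/(1!*1!*0!*1!*0!*3!) = -1/6
Σ = -1/6  ⇒  CG² = 96/7*(-1/6)² = 8/21
CG = −√(8/21) = -0.617213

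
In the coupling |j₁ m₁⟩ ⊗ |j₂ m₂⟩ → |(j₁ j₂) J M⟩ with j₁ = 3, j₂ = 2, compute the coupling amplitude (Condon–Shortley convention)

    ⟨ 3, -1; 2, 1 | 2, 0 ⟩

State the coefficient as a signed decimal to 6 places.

+√(1/7) = +0.377964

√[5·3!3!1!/8! · 2!4!3!1!2!2!] = √(36/7)
  +(−1)^2/∏(2,1,2,1,1,0)! = 1/4  (running 1/4)
  +(−1)^3/∏(3,0,1,0,2,1)! = -1/12  (running 1/6)
⟨..|..⟩ = √(36/7)·(1/6) = +0.377964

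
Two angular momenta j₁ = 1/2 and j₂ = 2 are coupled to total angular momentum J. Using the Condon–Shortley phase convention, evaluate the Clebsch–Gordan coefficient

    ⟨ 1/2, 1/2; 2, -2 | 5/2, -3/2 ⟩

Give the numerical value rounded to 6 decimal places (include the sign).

√[6·0!1!4!/6! · 1!0!0!4!1!4!] = √(576/5)
  +(−1)^0/∏(0,0,0,0,1,4)! = 1/24  (running 1/24)
⟨..|..⟩ = √(576/5)·(1/24) = +0.447214

+√(1/5) = +0.447214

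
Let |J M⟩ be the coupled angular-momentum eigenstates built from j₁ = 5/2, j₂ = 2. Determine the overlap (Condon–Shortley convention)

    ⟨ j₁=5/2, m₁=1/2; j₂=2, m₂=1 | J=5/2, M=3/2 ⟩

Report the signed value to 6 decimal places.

-0.414039  (= −√(6/35))

triangle: 2!×3!×2!/8! = 24/40320
(j±m)!: 3!×2!×3!×1!×4!×1! = 1728
prefactor² = (2J+1)×Δ×N² = 216/35
  k=1: −1/(1!×1!×1!×2!×2!×0!) = -1/4
  k=2: +1/(2!×0!×0!×1!×3!×1!) = 1/12
Σ = -1/6  ⇒  CG² = 216/35×(-1/6)² = 6/35
CG = −√(6/35) = -0.414039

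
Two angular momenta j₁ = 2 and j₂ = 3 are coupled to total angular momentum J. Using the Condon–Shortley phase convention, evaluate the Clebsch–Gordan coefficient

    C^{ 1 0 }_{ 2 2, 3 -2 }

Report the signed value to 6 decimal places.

+0.377964  (= +√(1/7))

j₁+j₂−J=4  J+j₁−j₂=0  J−j₁+j₂=2  j₁+j₂+J+1=7
(j₁±m₁, j₂±m₂, J±M) = (4,0,1,5,1,1)
P² = 576/7
sum k=0..0:
  [0] +1/24 = 1/24
S = 1/24
C² = P²·S² = 1/7 ; C = +0.377964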